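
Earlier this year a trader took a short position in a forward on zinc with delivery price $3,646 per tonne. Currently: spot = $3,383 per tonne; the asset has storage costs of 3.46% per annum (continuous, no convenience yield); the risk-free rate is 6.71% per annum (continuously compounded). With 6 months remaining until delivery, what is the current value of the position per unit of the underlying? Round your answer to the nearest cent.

Current fair forward for the remaining 6 months: F = S·e^((r + u)·T), (r + u) = 0.0671 + 0.0346 = 0.1017
F = 3383 · e^(0.1017 × 6/12) = 3383 × 1.05216506 = 3559.4744
Value of long forward = (F − K)·e^(−rT) = (3559.4744 − 3646) · e^(−0.0671·6/12)
= -86.5256 × 0.96700656 = -83.67
Short position value = −(long value) = $83.67

$83.67 per tonne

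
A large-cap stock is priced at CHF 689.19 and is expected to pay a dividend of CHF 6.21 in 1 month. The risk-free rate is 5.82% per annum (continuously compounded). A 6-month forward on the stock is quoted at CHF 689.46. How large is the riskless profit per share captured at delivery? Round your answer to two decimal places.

CHF 13.72 per share

PV(dividends) I = 6.21·e^(−0.0582·1/12) = 6.1800
Fair forward F* = (S − I)·e^(rT) = (689.19 − 6.1800)·e^0.029100 = 683.0100 × 1.029528 = 703.1779
Market CHF 689.46 < fair 703.1779: forward underpriced → reverse cash-and-carry (short the stock, invest proceeds at r, pay the dividends, go long the forward).
Profit at T = |F_mkt − F*| = |689.46 − 703.1779| = CHF 13.72 per share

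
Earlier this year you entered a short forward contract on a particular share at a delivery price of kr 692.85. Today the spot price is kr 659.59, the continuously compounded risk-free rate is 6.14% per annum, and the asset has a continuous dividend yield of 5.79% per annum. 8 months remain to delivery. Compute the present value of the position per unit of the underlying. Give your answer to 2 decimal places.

kr 30.45

Current fair forward for the remaining 8 months: F = S·e^((r − q)·T), (r − q) = 0.0614 − 0.0579 = 0.0035
F = 659.59 · e^(0.0035 × 8/12) = 659.59 × 1.002336 = 661.1308
Value of long forward = (F − K)·e^(−rT) = (661.1308 − 692.85) · e^(−0.0614·8/12)
= -31.7192 × 0.959893 = -30.45
Short position value = −(long value) = kr 30.45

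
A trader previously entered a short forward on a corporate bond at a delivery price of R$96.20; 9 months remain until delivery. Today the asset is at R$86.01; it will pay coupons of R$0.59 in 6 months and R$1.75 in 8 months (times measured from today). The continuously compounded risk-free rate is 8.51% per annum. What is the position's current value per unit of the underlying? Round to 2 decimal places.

PV(remaining coupons) I = 0.59·e^(−0.0851·6/12) + 1.75·e^(−0.0851·8/12) = 2.2189
Current forward F = (S − I)·e^(rT) = (86.01 − 2.2189)·e^(0.0851·9/12) = 83.7911 × 1.065906 = 89.3134
Value (long) = (F − K)·e^(−rT) = (89.3134 − 96.20) × 0.938169 = -6.4608
Short position value = −(long value) = R$6.46

R$6.46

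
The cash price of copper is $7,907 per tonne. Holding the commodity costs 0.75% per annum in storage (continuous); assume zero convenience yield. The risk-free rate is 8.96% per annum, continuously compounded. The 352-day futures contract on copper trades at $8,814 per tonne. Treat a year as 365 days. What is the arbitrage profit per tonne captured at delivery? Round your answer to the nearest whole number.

Fair futures: F* = S·e^(carry·T), with carry = (r + u) = 0.0896 + 0.0075 = 0.0971
F* = 7907 · e^(0.0971 × 352/365) = 7907 · e^0.093642 = 7907 × 1.098167 = $8683.2065
Market $8814 > fair $8683.2065: forward overpriced → cash-and-carry (buy spot, short the forward).
At maturity, profit = |F_mkt − F*| = |8814 − 8683.2065| = $131 per tonne

$131 per tonne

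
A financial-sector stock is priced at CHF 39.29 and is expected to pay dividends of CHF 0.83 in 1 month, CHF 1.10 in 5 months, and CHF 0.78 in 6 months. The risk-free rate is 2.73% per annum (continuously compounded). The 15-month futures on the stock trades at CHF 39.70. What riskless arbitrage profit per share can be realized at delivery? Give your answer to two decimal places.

CHF 1.82 per share

PV(dividends) I = 0.83·e^(−0.0273·1/12) + 1.10·e^(−0.0273·5/12) + 0.78·e^(−0.0273·6/12) = 2.6851
Fair futures F* = (S − I)·e^(rT) = (39.29 − 2.6851)·e^0.034125 = 36.6049 × 1.034714 = 37.8756
Market CHF 39.70 > fair 37.8756: forward overpriced → cash-and-carry (borrow at r, buy the stock and collect the dividends, short the forward).
Profit at T = |F_mkt − F*| = |39.70 − 37.8756| = CHF 1.82 per share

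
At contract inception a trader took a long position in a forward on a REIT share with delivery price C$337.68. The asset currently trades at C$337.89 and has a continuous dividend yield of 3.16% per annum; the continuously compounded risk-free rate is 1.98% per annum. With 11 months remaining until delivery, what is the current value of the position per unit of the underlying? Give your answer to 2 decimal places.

Current fair forward for the remaining 11 months: F = S·e^((r − q)·T), (r − q) = 0.0198 − 0.0316 = -0.0118
F = 337.89 · e^(-0.0118 × 11/12) = 337.89 × 0.989242 = 334.2550
Value of long forward = (F − K)·e^(−rT) = (334.2550 − 337.68) · e^(−0.0198·11/12)
= -3.4250 × 0.982014 = -3.36

-C$3.36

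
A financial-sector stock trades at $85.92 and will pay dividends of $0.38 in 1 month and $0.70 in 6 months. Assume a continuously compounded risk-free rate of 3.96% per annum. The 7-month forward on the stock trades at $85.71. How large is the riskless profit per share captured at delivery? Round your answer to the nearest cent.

$1.13 per share

PV(dividends) I = 0.38·e^(−0.0396·1/12) + 0.70·e^(−0.0396·6/12) = 1.0650
Fair forward F* = (S − I)·e^(rT) = (85.92 − 1.0650)·e^0.023100 = 84.8550 × 1.023369 = 86.8380
Market $85.71 < fair 86.8380: forward underpriced → reverse cash-and-carry (short the stock, invest proceeds at r, pay the dividends, go long the forward).
Profit at T = |F_mkt − F*| = |85.71 − 86.8380| = $1.13 per share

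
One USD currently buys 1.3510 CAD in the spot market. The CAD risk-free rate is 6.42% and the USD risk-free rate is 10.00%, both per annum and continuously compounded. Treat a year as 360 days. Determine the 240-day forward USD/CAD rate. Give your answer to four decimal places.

1.3191

F = S·e^((r_CAD − r_USD)T) = 1.3510 · e^((0.0642 − 0.1000) × 240/360)
= 1.3510 · e^-0.023867 = 1.3510 × 0.976416
F = 1.3191 CAD per USD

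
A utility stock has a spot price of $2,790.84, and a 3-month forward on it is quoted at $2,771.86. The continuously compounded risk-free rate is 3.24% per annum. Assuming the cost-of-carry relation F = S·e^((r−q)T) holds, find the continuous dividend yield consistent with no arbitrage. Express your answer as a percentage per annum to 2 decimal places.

5.97%

From F = S·e^((r−q)T): (r − q) = ln(F/S)/T
ln(2771.86/2790.84) = ln(0.993199) = -0.006824
(r − q) = -0.006824 / (3/12) = -0.027296
q = r − ln(F/S)/T = 0.0324 + 0.027296 = 0.059696
q = 5.97%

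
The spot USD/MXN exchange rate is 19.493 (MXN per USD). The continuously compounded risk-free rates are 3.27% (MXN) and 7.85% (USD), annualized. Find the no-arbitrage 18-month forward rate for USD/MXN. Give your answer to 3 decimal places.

F = S·e^((r_MXN − r_USD)T) = 19.493 · e^((0.0327 − 0.0785) × 18/12)
= 19.493 · e^-0.068700 = 19.493 × 0.933607
F = 18.199 MXN per USD

18.199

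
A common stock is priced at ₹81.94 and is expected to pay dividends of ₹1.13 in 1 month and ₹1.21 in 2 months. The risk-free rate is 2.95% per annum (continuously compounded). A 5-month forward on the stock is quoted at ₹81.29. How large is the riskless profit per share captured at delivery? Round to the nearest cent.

PV(dividends) I = 1.13·e^(−0.0295·1/12) + 1.21·e^(−0.0295·2/12) = 2.3313
Fair forward F* = (S − I)·e^(rT) = (81.94 − 2.3313)·e^0.012292 = 79.6087 × 1.012368 = 80.5933
Market ₹81.29 > fair 80.5933: forward overpriced → cash-and-carry (borrow at r, buy the stock and collect the dividends, short the forward).
Profit at T = |F_mkt − F*| = |81.29 − 80.5933| = ₹0.70 per share

₹0.70 per share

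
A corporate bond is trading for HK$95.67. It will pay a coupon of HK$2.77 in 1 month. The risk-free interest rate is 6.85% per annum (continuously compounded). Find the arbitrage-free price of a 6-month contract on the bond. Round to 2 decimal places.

HK$96.15

PV(coupons) I = 2.77·e^(−0.0685·1/12)
I = 2.7542
F = (S − I)·e^(rT) = (95.67 − 2.7542) · e^(0.0685·6/12)
= 92.9158 · e^0.034250 = 92.9158 × 1.034843 = HK$96.15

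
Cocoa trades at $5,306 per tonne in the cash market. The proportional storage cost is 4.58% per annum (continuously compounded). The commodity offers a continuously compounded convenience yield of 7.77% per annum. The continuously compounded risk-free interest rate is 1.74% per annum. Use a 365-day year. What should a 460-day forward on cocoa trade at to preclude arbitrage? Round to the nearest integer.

Net carry = r + u − y = 0.0174 + 0.0458 − 0.0777 = -0.0145
F = S·e^((r+u−y)T) = 5306 · e^(-0.0145 × 460/365) = 5306 · e^-0.018274
= 5306 × 0.981892 = $5,210 per tonne

$5,210 per tonne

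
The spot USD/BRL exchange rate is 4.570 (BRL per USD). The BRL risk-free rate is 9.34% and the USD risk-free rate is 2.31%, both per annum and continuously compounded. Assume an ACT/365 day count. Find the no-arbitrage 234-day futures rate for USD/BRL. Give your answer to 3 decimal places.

F = S·e^((r_BRL − r_USD)T) = 4.570 · e^((0.0934 − 0.0231) × 234/365)
= 4.570 · e^0.045069 = 4.570 × 1.046100
F = 4.781 BRL per USD

4.781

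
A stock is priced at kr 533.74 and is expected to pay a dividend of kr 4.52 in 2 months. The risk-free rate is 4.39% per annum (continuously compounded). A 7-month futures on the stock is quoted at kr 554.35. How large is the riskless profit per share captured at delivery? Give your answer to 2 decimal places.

PV(dividends) I = 4.52·e^(−0.0439·2/12) = 4.4870
Fair futures F* = (S − I)·e^(rT) = (533.74 − 4.4870)·e^0.025608 = 529.2530 × 1.025939 = 542.9813
Market kr 554.35 > fair 542.9813: forward overpriced → cash-and-carry (borrow at r, buy the stock and collect the dividends, short the forward).
Profit at T = |F_mkt − F*| = |554.35 − 542.9813| = kr 11.37 per share

kr 11.37 per share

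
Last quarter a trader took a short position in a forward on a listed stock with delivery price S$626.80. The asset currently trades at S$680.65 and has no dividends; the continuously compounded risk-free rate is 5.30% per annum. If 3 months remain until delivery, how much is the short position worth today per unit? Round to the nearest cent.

-S$62.10

Current fair forward for the remaining 3 months: F = S·e^(r·T), r = 0.0530
F = 680.65 · e^(0.0530 × 3/12) = 680.65 × 1.013338 = 689.7285
Value of long forward = (F − K)·e^(−rT) = (689.7285 − 626.80) · e^(−0.0530·3/12)
= 62.9285 × 0.986837 = 62.10
Short position value = −(long value) = -S$62.10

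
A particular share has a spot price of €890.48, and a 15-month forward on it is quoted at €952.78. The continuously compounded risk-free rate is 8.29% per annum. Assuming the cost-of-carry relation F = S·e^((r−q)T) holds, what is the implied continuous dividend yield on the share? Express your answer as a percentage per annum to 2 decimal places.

From F = S·e^((r−q)T): (r − q) = ln(F/S)/T
ln(952.78/890.48) = ln(1.069962) = 0.067623
(r − q) = 0.067623 / (15/12) = 0.054098
q = r − ln(F/S)/T = 0.0829 − 0.054098 = 0.028802
q = 2.88%

2.88%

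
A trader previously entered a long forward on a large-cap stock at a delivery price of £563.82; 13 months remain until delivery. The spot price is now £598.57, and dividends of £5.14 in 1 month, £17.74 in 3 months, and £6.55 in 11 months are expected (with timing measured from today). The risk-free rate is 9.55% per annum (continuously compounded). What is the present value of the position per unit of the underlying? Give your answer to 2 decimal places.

£61.74

PV(remaining dividends) I = 5.14·e^(−0.0955·1/12) + 17.74·e^(−0.0955·3/12) + 6.55·e^(−0.0955·11/12) = 28.4217
Current forward F = (S − I)·e^(rT) = (598.57 − 28.4217)·e^(0.0955·13/12) = 570.1483 × 1.109000 = 632.2945
Value (long) = (F − K)·e^(−rT) = (632.2945 − 563.82) × 0.901714 = 61.7444
Value = £61.74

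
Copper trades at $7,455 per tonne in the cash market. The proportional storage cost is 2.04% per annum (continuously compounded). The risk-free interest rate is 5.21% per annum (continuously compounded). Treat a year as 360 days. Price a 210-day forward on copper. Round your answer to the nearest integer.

Net carry = r + u − y = 0.0521 + 0.0204 − 0.0000 = 0.0725
F = S·e^((r+u−y)T) = 7455 · e^(0.0725 × 210/360) = 7455 · e^0.042292
= 7455 × 1.043199 = $7,777 per tonne

$7,777 per tonne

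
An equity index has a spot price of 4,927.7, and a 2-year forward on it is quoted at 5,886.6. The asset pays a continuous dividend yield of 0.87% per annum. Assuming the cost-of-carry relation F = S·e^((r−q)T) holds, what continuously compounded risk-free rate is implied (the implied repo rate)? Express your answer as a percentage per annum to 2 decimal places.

From F = S·e^((r−q)T): (r − q) = ln(F/S)/T
ln(5886.6/4927.7) = ln(1.194594) = 0.177806
(r − q) = 0.177806 / (2) = 0.088903
r = ln(F/S)/T + q = 0.088903 + 0.0087 = 0.097603
r = 9.76%

9.76%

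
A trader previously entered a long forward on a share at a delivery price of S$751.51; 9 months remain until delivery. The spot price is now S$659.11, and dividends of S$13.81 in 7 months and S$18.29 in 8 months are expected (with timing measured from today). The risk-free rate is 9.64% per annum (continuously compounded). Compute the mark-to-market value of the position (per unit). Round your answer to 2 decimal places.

PV(remaining dividends) I = 13.81·e^(−0.0964·7/12) + 18.29·e^(−0.0964·8/12) = 30.2064
Current forward F = (S − I)·e^(rT) = (659.11 − 30.2064)·e^(0.0964·9/12) = 628.9036 × 1.074978 = 676.0575
Value (long) = (F − K)·e^(−rT) = (676.0575 − 751.51) × 0.930252 = -70.1898
Value = -S$70.19

-S$70.19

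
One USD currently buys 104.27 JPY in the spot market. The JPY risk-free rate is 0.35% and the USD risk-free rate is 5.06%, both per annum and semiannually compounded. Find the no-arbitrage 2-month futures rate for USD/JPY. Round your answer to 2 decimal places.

By covered interest parity, F = S · (1+r_JPY/2)^(2T) / (1+r_USD/2)^(2T)
= 104.27 × 1.000583 / 1.008363 = 104.27 × 0.992285
F = 103.47 JPY per USD

103.47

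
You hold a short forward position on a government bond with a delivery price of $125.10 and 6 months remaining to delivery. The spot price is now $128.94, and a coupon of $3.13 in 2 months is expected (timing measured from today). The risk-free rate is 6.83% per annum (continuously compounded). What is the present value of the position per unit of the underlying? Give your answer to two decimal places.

PV(remaining coupons) I = 3.13·e^(−0.0683·2/12) = 3.0946
Current forward F = (S − I)·e^(rT) = (128.94 − 3.0946)·e^(0.0683·6/12) = 125.8454 × 1.034740 = 130.2173
Value (long) = (F − K)·e^(−rT) = (130.2173 − 125.10) × 0.966427 = 4.9455
Short position value = −(long value) = -$4.95

-$4.95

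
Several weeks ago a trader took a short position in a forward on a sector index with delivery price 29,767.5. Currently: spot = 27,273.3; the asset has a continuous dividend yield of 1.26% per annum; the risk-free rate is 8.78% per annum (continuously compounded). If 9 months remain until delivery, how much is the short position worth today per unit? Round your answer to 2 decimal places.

853.67

Current fair forward for the remaining 9 months: F = S·e^((r − q)·T), (r − q) = 0.0878 − 0.0126 = 0.0752
F = 27273.3 · e^(0.0752 × 9/12) = 27273.3 × 1.05802081 = 28855.7190
Value of long forward = (F − K)·e^(−rT) = (28855.7190 − 29767.5) · e^(−0.0878·9/12)
= -911.7810 × 0.93627129 = -853.67
Short position value = −(long value) = 853.67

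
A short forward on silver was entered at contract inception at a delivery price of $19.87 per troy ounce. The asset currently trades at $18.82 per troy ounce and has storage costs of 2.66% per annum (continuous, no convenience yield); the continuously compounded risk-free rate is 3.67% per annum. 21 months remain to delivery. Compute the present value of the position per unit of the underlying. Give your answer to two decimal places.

Current fair forward for the remaining 21 months: F = S·e^((r + u)·T), (r + u) = 0.0367 + 0.0266 = 0.0633
F = 18.82 · e^(0.0633 × 21/12) = 18.82 × 1.117144 = 21.0247
Value of long forward = (F − K)·e^(−rT) = (21.0247 − 19.87) · e^(−0.0367·21/12)
= 1.1547 × 0.937794 = 1.08
Short position value = −(long value) = -$1.08

-$1.08 per troy ounce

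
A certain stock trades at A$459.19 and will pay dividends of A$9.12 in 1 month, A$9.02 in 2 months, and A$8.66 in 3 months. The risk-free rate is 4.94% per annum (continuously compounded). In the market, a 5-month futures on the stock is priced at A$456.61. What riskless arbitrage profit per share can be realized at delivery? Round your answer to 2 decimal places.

A$15.01 per share

PV(dividends) I = 9.12·e^(−0.0494·1/12) + 9.02·e^(−0.0494·2/12) + 8.66·e^(−0.0494·3/12) = 26.5823
Fair futures F* = (S − I)·e^(rT) = (459.19 − 26.5823)·e^0.020583 = 432.6077 × 1.020796 = 441.6042
Market A$456.61 > fair 441.6042: forward overpriced → cash-and-carry (borrow at r, buy the stock and collect the dividends, short the forward).
Profit at T = |F_mkt − F*| = |456.61 − 441.6042| = A$15.01 per share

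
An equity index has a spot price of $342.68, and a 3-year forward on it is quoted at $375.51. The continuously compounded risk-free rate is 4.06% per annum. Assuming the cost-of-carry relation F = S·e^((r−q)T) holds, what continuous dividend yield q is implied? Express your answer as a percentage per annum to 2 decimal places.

1.01%

From F = S·e^((r−q)T): (r − q) = ln(F/S)/T
ln(375.51/342.68) = ln(1.095804) = 0.091488
(r − q) = 0.091488 / (3) = 0.030496
q = r − ln(F/S)/T = 0.0406 − 0.030496 = 0.010104
q = 1.01%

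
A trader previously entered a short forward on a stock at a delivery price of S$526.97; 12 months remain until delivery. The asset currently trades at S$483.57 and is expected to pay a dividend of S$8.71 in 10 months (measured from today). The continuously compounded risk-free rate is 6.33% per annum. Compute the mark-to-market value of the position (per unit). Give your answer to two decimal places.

S$19.34

PV(remaining dividends) I = 8.71·e^(−0.0633·10/12) = 8.2625
Current forward F = (S − I)·e^(rT) = (483.57 − 8.2625)·e^(0.0633·12/12) = 475.3075 × 1.065346 = 506.3669
Value (long) = (F − K)·e^(−rT) = (506.3669 − 526.97) × 0.938662 = -19.3393
Short position value = −(long value) = S$19.34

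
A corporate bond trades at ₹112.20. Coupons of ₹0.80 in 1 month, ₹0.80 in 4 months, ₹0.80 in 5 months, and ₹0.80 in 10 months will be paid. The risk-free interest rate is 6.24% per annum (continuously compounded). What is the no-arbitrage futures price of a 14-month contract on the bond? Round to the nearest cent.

₹117.32

PV(coupons) I = 0.80·e^(−0.0624·1/12) + 0.80·e^(−0.0624·4/12) + 0.80·e^(−0.0624·5/12) + 0.80·e^(−0.0624·10/12)
I = 0.7959 + 0.7835 + 0.7795 + 0.7595 = 3.1184
F = (S − I)·e^(rT) = (112.20 − 3.1184) · e^(0.0624·14/12)
= 109.0816 · e^0.072800 = 109.0816 × 1.075515 = ₹117.32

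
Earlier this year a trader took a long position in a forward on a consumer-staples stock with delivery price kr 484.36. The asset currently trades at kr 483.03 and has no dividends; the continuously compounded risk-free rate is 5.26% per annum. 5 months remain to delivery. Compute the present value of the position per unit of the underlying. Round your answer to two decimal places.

kr 9.17

Current fair forward for the remaining 5 months: F = S·e^(r·T), r = 0.0526
F = 483.03 · e^(0.0526 × 5/12) = 483.03 × 1.022159 = 493.7335
Value of long forward = (F − K)·e^(−rT) = (493.7335 − 484.36) · e^(−0.0526·5/12)
= 9.3735 × 0.978322 = 9.17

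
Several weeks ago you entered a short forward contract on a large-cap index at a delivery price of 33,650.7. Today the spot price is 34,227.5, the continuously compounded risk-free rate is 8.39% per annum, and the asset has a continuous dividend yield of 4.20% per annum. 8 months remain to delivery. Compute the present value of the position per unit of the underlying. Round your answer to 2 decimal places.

Current fair forward for the remaining 8 months: F = S·e^((r − q)·T), (r − q) = 0.0839 − 0.0420 = 0.0419
F = 34227.5 · e^(0.0419 × 8/12) = 34227.5 × 1.02832713 = 35197.0668
Value of long forward = (F − K)·e^(−rT) = (35197.0668 − 33650.7) · e^(−0.0839·8/12)
= 1546.3668 × 0.94560217 = 1462.25
Short position value = −(long value) = -1462.25

-1462.25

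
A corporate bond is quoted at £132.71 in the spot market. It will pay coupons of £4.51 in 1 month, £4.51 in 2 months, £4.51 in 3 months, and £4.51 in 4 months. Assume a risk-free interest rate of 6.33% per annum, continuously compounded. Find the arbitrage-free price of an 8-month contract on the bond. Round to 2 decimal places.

£119.86

PV(coupons) I = 4.51·e^(−0.0633·1/12) + 4.51·e^(−0.0633·2/12) + 4.51·e^(−0.0633·3/12) + 4.51·e^(−0.0633·4/12)
I = 4.4863 + 4.4627 + 4.4392 + 4.4158 = 17.8040
F = (S − I)·e^(rT) = (132.71 − 17.8040) · e^(0.0633·8/12)
= 114.9060 · e^0.042200 = 114.9060 × 1.043103 = £119.86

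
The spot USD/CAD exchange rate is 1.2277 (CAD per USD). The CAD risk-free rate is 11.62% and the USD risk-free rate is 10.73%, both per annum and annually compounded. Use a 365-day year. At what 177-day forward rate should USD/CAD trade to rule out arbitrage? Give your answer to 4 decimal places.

By covered interest parity, F = S · (1+r_CAD)^T / (1+r_USD)^T
= 1.2277 × 1.054755 / 1.050668 = 1.2277 × 1.003890
F = 1.2325 CAD per USD

1.2325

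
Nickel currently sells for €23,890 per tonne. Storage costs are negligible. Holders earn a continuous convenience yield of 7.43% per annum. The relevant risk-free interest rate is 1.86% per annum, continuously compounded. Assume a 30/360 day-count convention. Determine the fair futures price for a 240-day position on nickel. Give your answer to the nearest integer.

Net carry = r + u − y = 0.0186 + 0.0000 − 0.0743 = -0.0557
F = S·e^((r+u−y)T) = 23890 · e^(-0.0557 × 240/360) = 23890 · e^-0.037133
= 23890 × 0.963548 = €23,019 per tonne

€23,019 per tonne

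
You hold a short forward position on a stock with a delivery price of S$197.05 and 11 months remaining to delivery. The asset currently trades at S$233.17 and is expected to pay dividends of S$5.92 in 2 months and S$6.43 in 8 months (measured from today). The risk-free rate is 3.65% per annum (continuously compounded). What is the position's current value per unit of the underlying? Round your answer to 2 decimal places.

PV(remaining dividends) I = 5.92·e^(−0.0365·2/12) + 6.43·e^(−0.0365·8/12) = 12.1595
Current forward F = (S − I)·e^(rT) = (233.17 − 12.1595)·e^(0.0365·11/12) = 221.0105 × 1.034024 = 228.5302
Value (long) = (F − K)·e^(−rT) = (228.5302 − 197.05) × 0.967095 = 30.4443
Short position value = −(long value) = -S$30.44

-S$30.44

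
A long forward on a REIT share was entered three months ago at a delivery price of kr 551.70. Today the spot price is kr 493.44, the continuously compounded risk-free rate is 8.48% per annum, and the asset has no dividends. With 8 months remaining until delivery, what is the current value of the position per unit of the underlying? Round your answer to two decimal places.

-kr 27.94

Current fair forward for the remaining 8 months: F = S·e^(r·T), r = 0.0848
F = 493.44 · e^(0.0848 × 8/12) = 493.44 × 1.058162 = 522.1395
Value of long forward = (F − K)·e^(−rT) = (522.1395 − 551.70) · e^(−0.0848·8/12)
= -29.5605 × 0.945035 = -27.94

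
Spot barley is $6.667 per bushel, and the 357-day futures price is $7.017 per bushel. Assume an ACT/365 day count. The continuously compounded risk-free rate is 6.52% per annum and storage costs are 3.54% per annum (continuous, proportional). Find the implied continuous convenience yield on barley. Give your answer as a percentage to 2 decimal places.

F = S·e^((r+u−y)T) ⇒ (r+u−y) = ln(F/S)/T
ln(7.017/6.667) = 0.051166; /T ⇒ 0.052313
y = r + u − ln(F/S)/T = 0.0652 + 0.0354 − 0.052313 = 0.048287
y = 4.83%

4.83%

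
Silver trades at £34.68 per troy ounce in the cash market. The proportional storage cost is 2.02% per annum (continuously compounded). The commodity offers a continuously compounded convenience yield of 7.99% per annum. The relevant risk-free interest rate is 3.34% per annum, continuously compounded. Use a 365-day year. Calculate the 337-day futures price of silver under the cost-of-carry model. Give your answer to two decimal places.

Net carry = r + u − y = 0.0334 + 0.0202 − 0.0799 = -0.0263
F = S·e^((r+u−y)T) = 34.68 · e^(-0.0263 × 337/365) = 34.68 · e^-0.024282
= 34.68 × 0.976010 = £33.85 per troy ounce

£33.85 per troy ounce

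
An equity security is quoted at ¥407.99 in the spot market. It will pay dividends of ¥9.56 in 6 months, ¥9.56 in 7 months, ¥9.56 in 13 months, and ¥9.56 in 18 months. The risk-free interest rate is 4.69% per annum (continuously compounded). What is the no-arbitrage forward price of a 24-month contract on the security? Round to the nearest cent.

¥407.87

PV(dividends) I = 9.56·e^(−0.0469·6/12) + 9.56·e^(−0.0469·7/12) + 9.56·e^(−0.0469·13/12) + 9.56·e^(−0.0469·18/12)
I = 9.3384 + 9.3020 + 9.0864 + 8.9106 = 36.6374
F = (S − I)·e^(rT) = (407.99 − 36.6374) · e^(0.0469·24/12)
= 371.3526 · e^0.093800 = 371.3526 × 1.098340 = ¥407.87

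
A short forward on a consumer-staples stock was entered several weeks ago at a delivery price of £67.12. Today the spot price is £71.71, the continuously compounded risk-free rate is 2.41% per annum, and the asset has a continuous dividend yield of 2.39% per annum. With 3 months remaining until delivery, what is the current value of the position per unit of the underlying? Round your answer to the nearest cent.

-£4.57

Current fair forward for the remaining 3 months: F = S·e^((r − q)·T), (r − q) = 0.0241 − 0.0239 = 0.0002
F = 71.71 · e^(0.0002 × 3/12) = 71.71 × 1.000050 = 71.7136
Value of long forward = (F − K)·e^(−rT) = (71.7136 − 67.12) · e^(−0.0241·3/12)
= 4.5936 × 0.993993 = 4.57
Short position value = −(long value) = -£4.57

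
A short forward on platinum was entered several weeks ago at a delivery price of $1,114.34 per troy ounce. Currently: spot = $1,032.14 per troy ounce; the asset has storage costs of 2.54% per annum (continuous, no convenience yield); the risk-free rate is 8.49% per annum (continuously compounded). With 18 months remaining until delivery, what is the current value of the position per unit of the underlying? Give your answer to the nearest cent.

Current fair forward for the remaining 18 months: F = S·e^((r + u)·T), (r + u) = 0.0849 + 0.0254 = 0.1103
F = 1032.14 · e^(0.1103 × 18/12) = 1032.14 × 1.17992397 = 1217.8467
Value of long forward = (F − K)·e^(−rT) = (1217.8467 − 1114.34) · e^(−0.0849·18/12)
= 103.5067 × 0.88042547 = 91.13
Short position value = −(long value) = -$91.13

-$91.13 per troy ounce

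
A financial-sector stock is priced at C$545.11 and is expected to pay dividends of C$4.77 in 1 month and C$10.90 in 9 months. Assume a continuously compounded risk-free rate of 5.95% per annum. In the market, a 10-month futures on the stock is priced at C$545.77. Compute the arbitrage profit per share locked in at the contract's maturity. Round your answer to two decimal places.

C$11.11 per share

PV(dividends) I = 4.77·e^(−0.0595·1/12) + 10.90·e^(−0.0595·9/12) = 15.1707
Fair futures F* = (S − I)·e^(rT) = (545.11 − 15.1707)·e^0.049583 = 529.9393 × 1.050833 = 556.8777
Market C$545.77 < fair 556.8777: forward underpriced → reverse cash-and-carry (short the stock, invest proceeds at r, pay the dividends, go long the forward).
Profit at T = |F_mkt − F*| = |545.77 − 556.8777| = C$11.11 per share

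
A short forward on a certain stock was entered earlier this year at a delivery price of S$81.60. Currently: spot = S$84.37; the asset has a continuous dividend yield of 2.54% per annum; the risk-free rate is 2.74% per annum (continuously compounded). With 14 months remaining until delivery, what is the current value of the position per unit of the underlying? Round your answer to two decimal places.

Current fair forward for the remaining 14 months: F = S·e^((r − q)·T), (r − q) = 0.0274 − 0.0254 = 0.0020
F = 84.37 · e^(0.0020 × 14/12) = 84.37 × 1.002336 = 84.5671
Value of long forward = (F − K)·e^(−rT) = (84.5671 − 81.60) · e^(−0.0274·14/12)
= 2.9671 × 0.968539 = 2.87
Short position value = −(long value) = -S$2.87

-S$2.87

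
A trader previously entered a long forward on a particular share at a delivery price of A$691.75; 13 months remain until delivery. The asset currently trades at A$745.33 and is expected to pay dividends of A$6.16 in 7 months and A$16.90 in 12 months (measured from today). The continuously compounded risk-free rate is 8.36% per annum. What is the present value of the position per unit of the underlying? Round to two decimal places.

A$92.06

PV(remaining dividends) I = 6.16·e^(−0.0836·7/12) + 16.90·e^(−0.0836·12/12) = 21.4114
Current forward F = (S − I)·e^(rT) = (745.33 − 21.4114)·e^(0.0836·13/12) = 723.9186 × 1.094794 = 792.5417
Value (long) = (F − K)·e^(−rT) = (792.5417 − 691.75) × 0.913413 = 92.0644
Value = A$92.06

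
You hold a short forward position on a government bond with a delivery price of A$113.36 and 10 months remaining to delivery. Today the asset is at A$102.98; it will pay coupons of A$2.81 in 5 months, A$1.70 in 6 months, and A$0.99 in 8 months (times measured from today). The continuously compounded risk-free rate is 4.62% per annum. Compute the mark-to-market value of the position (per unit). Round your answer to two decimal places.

A$11.48

PV(remaining coupons) I = 2.81·e^(−0.0462·5/12) + 1.70·e^(−0.0462·6/12) + 0.99·e^(−0.0462·8/12) = 5.3776
Current forward F = (S − I)·e^(rT) = (102.98 − 5.3776)·e^(0.0462·10/12) = 97.6024 × 1.039251 = 101.4334
Value (long) = (F − K)·e^(−rT) = (101.4334 − 113.36) × 0.962232 = -11.4762
Short position value = −(long value) = A$11.48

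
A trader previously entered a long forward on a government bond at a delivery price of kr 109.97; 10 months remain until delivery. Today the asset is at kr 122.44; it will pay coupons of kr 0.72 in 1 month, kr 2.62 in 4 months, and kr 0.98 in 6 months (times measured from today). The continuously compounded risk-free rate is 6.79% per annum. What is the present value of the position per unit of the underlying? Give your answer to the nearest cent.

kr 14.30

PV(remaining coupons) I = 0.72·e^(−0.0679·1/12) + 2.62·e^(−0.0679·4/12) + 0.98·e^(−0.0679·6/12) = 4.2246
Current forward F = (S − I)·e^(rT) = (122.44 − 4.2246)·e^(0.0679·10/12) = 118.2154 × 1.058215 = 125.0973
Value (long) = (F − K)·e^(−rT) = (125.0973 − 109.97) × 0.944988 = 14.2951
Value = kr 14.30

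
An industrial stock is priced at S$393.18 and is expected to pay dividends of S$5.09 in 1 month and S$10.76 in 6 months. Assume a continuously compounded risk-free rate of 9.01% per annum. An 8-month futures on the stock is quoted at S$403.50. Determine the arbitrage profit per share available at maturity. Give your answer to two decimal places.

S$2.27 per share

PV(dividends) I = 5.09·e^(−0.0901·1/12) + 10.76·e^(−0.0901·6/12) = 15.3379
Fair futures F* = (S − I)·e^(rT) = (393.18 − 15.3379)·e^0.060067 = 377.8421 × 1.061908 = 401.2335
Market S$403.50 > fair 401.2335: forward overpriced → cash-and-carry (borrow at r, buy the stock and collect the dividends, short the forward).
Profit at T = |F_mkt − F*| = |403.50 − 401.2335| = S$2.27 per share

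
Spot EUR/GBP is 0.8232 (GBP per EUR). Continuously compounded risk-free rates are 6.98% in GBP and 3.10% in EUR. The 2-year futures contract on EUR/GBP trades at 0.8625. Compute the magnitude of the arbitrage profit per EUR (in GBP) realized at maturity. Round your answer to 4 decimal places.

Fair futures: F* = S·e^(carry·T), with carry = (r_GBP − r_EUR) = 0.0698 − 0.0310 = 0.0388
F* = 0.8232 · e^(0.0388 × 2) = 0.8232 · e^0.077600 = 0.8232 × 1.080690 = 0.8896
Market 0.8625 < fair 0.8896: forward underpriced → reverse cash-and-carry (short spot, go long the forward).
At maturity, profit = |F_mkt − F*| = |0.8625 − 0.8896| = 0.0271 per EUR (in GBP)

0.0271 per EUR (in GBP)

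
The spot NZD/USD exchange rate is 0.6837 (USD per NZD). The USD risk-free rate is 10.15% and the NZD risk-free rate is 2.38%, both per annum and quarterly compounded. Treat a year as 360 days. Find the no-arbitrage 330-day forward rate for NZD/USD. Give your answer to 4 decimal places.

By covered interest parity, F = S · (1+r_USD/4)^(4T) / (1+r_NZD/4)^(4T)
= 0.6837 × 1.096234 / 1.021990 = 0.6837 × 1.072647
F = 0.7334 USD per NZD

0.7334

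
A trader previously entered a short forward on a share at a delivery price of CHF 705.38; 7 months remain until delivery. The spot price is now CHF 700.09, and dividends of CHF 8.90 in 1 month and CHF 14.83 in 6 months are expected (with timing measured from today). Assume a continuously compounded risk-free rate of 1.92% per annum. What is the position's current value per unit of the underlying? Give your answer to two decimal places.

PV(remaining dividends) I = 8.90·e^(−0.0192·1/12) + 14.83·e^(−0.0192·6/12) = 23.5741
Current forward F = (S − I)·e^(rT) = (700.09 − 23.5741)·e^(0.0192·7/12) = 676.5159 × 1.011263 = 684.1355
Value (long) = (F − K)·e^(−rT) = (684.1355 − 705.38) × 0.988862 = -21.0079
Short position value = −(long value) = CHF 21.01

CHF 21.01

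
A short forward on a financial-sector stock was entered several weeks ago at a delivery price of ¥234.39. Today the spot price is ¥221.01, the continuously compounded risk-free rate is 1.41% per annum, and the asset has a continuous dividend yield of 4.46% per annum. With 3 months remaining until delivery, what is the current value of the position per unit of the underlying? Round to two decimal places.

Current fair forward for the remaining 3 months: F = S·e^((r − q)·T), (r − q) = 0.0141 − 0.0446 = -0.0305
F = 221.01 · e^(-0.0305 × 3/12) = 221.01 × 0.992404 = 219.3312
Value of long forward = (F − K)·e^(−rT) = (219.3312 − 234.39) · e^(−0.0141·3/12)
= -15.0588 × 0.996481 = -15.01
Short position value = −(long value) = ¥15.01

¥15.01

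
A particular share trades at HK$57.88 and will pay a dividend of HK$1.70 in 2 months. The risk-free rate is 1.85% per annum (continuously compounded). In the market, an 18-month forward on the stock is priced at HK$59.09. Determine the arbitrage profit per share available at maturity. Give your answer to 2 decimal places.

HK$1.32 per share

PV(dividends) I = 1.70·e^(−0.0185·2/12) = 1.6948
Fair forward F* = (S − I)·e^(rT) = (57.88 − 1.6948)·e^0.027750 = 56.1852 × 1.028139 = 57.7662
Market HK$59.09 > fair 57.7662: forward overpriced → cash-and-carry (borrow at r, buy the stock and collect the dividends, short the forward).
Profit at T = |F_mkt − F*| = |59.09 − 57.7662| = HK$1.32 per share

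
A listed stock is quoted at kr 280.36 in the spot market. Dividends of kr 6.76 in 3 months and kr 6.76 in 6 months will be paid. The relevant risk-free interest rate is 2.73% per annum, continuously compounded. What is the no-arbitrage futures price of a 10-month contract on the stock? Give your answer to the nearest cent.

kr 273.12

PV(dividends) I = 6.76·e^(−0.0273·3/12) + 6.76·e^(−0.0273·6/12)
I = 6.7140 + 6.6684 = 13.3824
F = (S − I)·e^(rT) = (280.36 − 13.3824) · e^(0.0273·10/12)
= 266.9776 · e^0.022750 = 266.9776 × 1.023011 = kr 273.12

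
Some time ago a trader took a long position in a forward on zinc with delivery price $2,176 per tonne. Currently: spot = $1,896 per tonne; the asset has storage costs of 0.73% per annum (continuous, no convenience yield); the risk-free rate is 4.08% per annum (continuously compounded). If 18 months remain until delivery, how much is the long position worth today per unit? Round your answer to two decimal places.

Current fair forward for the remaining 18 months: F = S·e^((r + u)·T), (r + u) = 0.0408 + 0.0073 = 0.0481
F = 1896 · e^(0.0481 × 18/12) = 1896 × 1.07481655 = 2037.8522
Value of long forward = (F − K)·e^(−rT) = (2037.8522 − 2176) · e^(−0.0408·18/12)
= -138.1478 × 0.94063509 = -129.95

-$129.95 per tonne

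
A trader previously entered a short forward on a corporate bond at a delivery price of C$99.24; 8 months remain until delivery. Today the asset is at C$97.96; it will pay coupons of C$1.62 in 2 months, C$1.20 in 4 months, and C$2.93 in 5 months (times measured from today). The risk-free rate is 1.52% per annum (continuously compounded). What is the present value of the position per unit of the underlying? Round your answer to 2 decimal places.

PV(remaining coupons) I = 1.62·e^(−0.0152·2/12) + 1.20·e^(−0.0152·4/12) + 2.93·e^(−0.0152·5/12) = 5.7213
Current forward F = (S − I)·e^(rT) = (97.96 − 5.7213)·e^(0.0152·8/12) = 92.2387 × 1.010185 = 93.1782
Value (long) = (F − K)·e^(−rT) = (93.1782 − 99.24) × 0.989918 = -6.0007
Short position value = −(long value) = C$6.00

C$6.00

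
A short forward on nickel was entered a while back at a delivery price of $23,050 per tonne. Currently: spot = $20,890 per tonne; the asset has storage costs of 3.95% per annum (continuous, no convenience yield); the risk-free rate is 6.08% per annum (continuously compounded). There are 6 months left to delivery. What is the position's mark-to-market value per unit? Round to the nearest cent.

$1053.15 per tonne

Current fair forward for the remaining 6 months: F = S·e^((r + u)·T), (r + u) = 0.0608 + 0.0395 = 0.1003
F = 20890 · e^(0.1003 × 6/12) = 20890 × 1.05142880 = 21964.3476
Value of long forward = (F − K)·e^(−rT) = (21964.3476 − 23050) · e^(−0.0608·6/12)
= -1085.6524 × 0.97005743 = -1053.15
Short position value = −(long value) = $1053.15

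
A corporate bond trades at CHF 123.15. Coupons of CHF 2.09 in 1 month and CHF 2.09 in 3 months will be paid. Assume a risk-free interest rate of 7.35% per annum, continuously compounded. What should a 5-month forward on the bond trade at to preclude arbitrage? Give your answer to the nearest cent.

PV(coupons) I = 2.09·e^(−0.0735·1/12) + 2.09·e^(−0.0735·3/12)
I = 2.0772 + 2.0519 = 4.1291
F = (S − I)·e^(rT) = (123.15 − 4.1291) · e^(0.0735·5/12)
= 119.0209 · e^0.030625 = 119.0209 × 1.031099 = CHF 122.72

CHF 122.72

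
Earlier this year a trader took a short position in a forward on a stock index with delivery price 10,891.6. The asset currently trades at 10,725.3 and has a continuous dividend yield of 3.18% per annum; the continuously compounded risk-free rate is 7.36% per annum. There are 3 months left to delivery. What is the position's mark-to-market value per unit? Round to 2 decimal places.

52.66

Current fair forward for the remaining 3 months: F = S·e^((r − q)·T), (r − q) = 0.0736 − 0.0318 = 0.0418
F = 10725.3 · e^(0.0418 × 3/12) = 10725.3 × 1.01050479 = 10837.9670
Value of long forward = (F − K)·e^(−rT) = (10837.9670 − 10891.6) · e^(−0.0736·3/12)
= -53.6330 × 0.98176825 = -52.66
Short position value = −(long value) = 52.66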